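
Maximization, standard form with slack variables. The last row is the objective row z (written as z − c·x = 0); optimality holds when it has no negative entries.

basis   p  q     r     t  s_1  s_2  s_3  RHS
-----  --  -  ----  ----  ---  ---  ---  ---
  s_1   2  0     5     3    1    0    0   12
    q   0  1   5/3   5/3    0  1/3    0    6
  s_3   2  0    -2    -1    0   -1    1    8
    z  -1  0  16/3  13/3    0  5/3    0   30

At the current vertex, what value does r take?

r is not in the basis, so in the current basic feasible solution r = 0.

0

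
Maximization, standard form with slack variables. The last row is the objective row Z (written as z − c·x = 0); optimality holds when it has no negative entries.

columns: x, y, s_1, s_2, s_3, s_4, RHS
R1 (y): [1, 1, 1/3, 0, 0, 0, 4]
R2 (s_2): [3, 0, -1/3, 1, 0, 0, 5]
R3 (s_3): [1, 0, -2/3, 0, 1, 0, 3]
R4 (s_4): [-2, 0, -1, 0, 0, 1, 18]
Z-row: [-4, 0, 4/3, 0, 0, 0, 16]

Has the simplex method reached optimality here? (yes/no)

The Z-row has a negative entry -4 in column x, so it is not optimal.

no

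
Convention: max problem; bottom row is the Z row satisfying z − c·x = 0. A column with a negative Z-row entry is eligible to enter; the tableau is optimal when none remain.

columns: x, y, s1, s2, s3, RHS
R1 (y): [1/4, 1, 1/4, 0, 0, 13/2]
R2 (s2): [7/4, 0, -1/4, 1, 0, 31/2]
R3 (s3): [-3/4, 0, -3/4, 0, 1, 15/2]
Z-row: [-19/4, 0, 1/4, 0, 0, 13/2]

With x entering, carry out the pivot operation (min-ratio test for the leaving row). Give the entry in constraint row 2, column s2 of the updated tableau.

4/7

Ratio test on column x — row 1: (13/2)/(1/4) = 26; row 2: (31/2)/(7/4) = 62/7; row 3: entry -3/4 ≤ 0. Minimum is 62/7 at row 2 (s2 leaves); pivot element 7/4.
Divide row 2 by 7/4; eliminate column x from the other rows.
In the new row 2, the s2 entry is the old entry divided by the pivot: 1/(7/4) = 4/7.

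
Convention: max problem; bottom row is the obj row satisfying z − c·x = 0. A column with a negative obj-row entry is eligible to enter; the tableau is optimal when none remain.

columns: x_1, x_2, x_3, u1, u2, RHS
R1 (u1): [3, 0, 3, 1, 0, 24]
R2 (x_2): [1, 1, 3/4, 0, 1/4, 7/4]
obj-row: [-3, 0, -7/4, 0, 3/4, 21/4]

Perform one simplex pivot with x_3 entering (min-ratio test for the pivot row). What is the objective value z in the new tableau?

Ratio test on column x_3 — row 1: 24/3 = 8; row 2: (7/4)/(3/4) = 7/3. Minimum is 7/3 at row 2 (x_2 leaves); pivot element 3/4.
Pivot on row 2; the obj-row RHS becomes 21/4 − (-7/4)·(7/3) = 28/3.

28/3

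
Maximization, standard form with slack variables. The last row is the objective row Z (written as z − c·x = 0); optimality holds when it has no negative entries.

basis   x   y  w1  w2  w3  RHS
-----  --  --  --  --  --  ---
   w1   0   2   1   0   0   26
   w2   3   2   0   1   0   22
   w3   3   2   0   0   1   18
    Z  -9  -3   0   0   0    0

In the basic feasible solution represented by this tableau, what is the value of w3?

w3 is basic (row 3); its value is the RHS of that row, 18.

18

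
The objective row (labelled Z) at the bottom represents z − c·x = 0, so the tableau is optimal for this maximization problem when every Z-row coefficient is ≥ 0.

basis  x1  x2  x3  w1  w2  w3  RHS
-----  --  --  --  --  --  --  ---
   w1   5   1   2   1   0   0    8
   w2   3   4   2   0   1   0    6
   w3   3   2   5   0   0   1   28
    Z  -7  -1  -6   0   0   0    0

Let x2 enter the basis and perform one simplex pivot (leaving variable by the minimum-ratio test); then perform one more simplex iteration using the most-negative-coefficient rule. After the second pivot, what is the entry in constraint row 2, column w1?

Ratio test on column x2 — row 1: 8/1 = 8; row 2: 6/4 = 3/2; row 3: 28/2 = 14. Minimum is 3/2 at row 2 (w2 leaves); pivot element 4.
Divide row 2 by 4; eliminate column x2 from the other rows.
Second iteration: most negative Z-row entry is -25/4 in column x1, so x1 enters.
Ratio test on column x1 — row 1: (13/2)/(17/4) = 26/17; row 2: (3/2)/(3/4) = 2; row 3: 25/(3/2) = 50/3. Minimum is 26/17 at row 1 (w1 leaves); pivot element 17/4.
Divide row 1 by 17/4; eliminate column x1 from the other rows.
After both pivots, the entry at constraint row 2, column w1 is -3/17.

-3/17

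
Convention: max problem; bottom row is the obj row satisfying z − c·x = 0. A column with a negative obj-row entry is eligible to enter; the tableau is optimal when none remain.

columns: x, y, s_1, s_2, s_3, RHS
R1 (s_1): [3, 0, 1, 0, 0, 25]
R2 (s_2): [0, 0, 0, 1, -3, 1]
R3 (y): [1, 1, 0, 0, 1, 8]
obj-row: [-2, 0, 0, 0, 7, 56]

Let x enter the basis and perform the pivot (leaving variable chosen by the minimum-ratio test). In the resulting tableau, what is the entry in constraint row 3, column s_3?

1

Ratio test on column x — row 1: 25/3 = 25/3; row 2: entry 0 ≤ 0; row 3: 8/1 = 8. Minimum is 8 at row 3 (y leaves); pivot element 1.
Divide row 3 by 1; eliminate column x from the other rows.
In the new row 3, the s_3 entry is the old entry divided by the pivot: 1/1 = 1.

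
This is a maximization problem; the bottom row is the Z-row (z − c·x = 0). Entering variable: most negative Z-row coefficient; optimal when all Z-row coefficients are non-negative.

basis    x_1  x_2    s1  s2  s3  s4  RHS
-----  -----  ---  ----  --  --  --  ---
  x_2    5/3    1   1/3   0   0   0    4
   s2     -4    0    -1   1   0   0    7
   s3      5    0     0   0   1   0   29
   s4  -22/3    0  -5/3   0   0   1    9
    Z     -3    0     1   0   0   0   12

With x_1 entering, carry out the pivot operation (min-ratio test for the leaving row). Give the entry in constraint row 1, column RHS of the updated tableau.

Ratio test on column x_1 — row 1: 4/(5/3) = 12/5; row 2: entry -4 ≤ 0; row 3: 29/5 = 29/5; row 4: entry -22/3 ≤ 0. Minimum is 12/5 at row 1 (x_2 leaves); pivot element 5/3.
Divide row 1 by 5/3; eliminate column x_1 from the other rows.
In the new row 1, the RHS entry is the old entry divided by the pivot: 4/(5/3) = 12/5.

12/5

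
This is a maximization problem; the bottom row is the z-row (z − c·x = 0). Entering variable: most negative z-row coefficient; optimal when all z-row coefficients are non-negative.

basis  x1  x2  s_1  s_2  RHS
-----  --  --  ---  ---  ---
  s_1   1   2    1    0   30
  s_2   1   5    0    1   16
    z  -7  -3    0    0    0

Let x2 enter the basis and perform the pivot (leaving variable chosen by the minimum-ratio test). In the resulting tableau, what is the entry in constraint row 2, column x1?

Ratio test on column x2 — row 1: 30/2 = 15; row 2: 16/5 = 16/5. Minimum is 16/5 at row 2 (s_2 leaves); pivot element 5.
Divide row 2 by 5; eliminate column x2 from the other rows.
In the new row 2, the x1 entry is the old entry divided by the pivot: 1/5 = 1/5.

1/5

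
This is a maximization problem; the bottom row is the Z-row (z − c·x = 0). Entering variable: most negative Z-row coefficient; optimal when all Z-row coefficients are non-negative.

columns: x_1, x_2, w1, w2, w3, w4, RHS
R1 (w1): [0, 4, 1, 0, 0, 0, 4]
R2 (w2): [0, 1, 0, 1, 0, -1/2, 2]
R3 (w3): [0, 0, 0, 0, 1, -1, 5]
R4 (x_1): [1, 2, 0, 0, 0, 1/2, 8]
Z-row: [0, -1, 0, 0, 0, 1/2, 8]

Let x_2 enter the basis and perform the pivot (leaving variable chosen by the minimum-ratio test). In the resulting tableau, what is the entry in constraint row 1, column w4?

Ratio test on column x_2 — row 1: 4/4 = 1; row 2: 2/1 = 2; row 3: entry 0 ≤ 0; row 4: 8/2 = 4. Minimum is 1 at row 1 (w1 leaves); pivot element 4.
Divide row 1 by 4; eliminate column x_2 from the other rows.
In the new row 1, the w4 entry is the old entry divided by the pivot: 0/4 = 0.

0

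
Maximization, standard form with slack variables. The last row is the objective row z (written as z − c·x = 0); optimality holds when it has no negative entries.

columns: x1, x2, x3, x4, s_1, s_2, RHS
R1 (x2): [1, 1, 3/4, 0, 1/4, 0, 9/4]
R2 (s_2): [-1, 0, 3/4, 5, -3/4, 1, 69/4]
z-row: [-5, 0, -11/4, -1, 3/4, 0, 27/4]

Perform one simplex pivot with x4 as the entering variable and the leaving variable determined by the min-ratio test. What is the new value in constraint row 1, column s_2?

Ratio test on column x4 — row 1: entry 0 ≤ 0; row 2: (69/4)/5 = 69/20. Minimum is 69/20 at row 2 (s_2 leaves); pivot element 5.
Divide row 2 by 5; eliminate column x4 from the other rows.
Row 1 update in column s_2: 0 − 0·(1/5) = 0.

0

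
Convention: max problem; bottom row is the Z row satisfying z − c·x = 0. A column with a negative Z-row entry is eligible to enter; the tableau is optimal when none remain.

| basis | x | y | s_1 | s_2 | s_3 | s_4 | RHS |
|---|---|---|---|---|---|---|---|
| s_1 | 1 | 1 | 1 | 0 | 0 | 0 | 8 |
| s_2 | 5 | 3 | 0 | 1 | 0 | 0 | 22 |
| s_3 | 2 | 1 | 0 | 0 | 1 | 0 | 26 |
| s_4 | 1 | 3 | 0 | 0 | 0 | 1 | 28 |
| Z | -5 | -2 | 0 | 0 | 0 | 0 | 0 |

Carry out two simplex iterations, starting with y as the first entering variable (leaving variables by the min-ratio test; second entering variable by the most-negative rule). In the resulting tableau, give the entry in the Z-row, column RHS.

Ratio test on column y — row 1: 8/1 = 8; row 2: 22/3 = 22/3; row 3: 26/1 = 26; row 4: 28/3 = 28/3. Minimum is 22/3 at row 2 (s_2 leaves); pivot element 3.
Divide row 2 by 3; eliminate column y from the other rows.
Second iteration: most negative Z-row entry is -5/3 in column x, so x enters.
Ratio test on column x — row 1: entry -2/3 ≤ 0; row 2: (22/3)/(5/3) = 22/5; row 3: (56/3)/(1/3) = 56; row 4: entry -4 ≤ 0. Minimum is 22/5 at row 2 (y leaves); pivot element 5/3.
Divide row 2 by 5/3; eliminate column x from the other rows.
After both pivots, the entry at the Z-row, column RHS is 22.

22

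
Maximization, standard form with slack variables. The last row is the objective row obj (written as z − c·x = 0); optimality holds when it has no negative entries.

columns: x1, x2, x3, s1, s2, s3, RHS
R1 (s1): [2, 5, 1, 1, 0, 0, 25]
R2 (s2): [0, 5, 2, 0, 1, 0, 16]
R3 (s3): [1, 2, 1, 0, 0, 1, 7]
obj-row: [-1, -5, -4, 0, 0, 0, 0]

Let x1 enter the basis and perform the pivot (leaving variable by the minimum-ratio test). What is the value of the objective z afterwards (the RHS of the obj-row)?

Ratio test on column x1 — row 1: 25/2 = 25/2; row 2: entry 0 ≤ 0; row 3: 7/1 = 7. Minimum is 7 at row 3 (s3 leaves); pivot element 1.
Pivot on row 3; the obj-row RHS becomes 0 − (-1)·7 = 7.

7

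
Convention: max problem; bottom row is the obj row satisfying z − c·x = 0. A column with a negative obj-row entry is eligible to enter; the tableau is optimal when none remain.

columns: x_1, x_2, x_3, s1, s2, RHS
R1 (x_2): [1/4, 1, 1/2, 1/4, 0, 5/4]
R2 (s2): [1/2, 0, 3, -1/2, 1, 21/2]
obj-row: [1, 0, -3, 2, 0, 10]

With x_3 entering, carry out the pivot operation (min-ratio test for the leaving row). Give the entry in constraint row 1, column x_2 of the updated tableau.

2

Ratio test on column x_3 — row 1: (5/4)/(1/2) = 5/2; row 2: (21/2)/3 = 7/2. Minimum is 5/2 at row 1 (x_2 leaves); pivot element 1/2.
Divide row 1 by 1/2; eliminate column x_3 from the other rows.
In the new row 1, the x_2 entry is the old entry divided by the pivot: 1/(1/2) = 2.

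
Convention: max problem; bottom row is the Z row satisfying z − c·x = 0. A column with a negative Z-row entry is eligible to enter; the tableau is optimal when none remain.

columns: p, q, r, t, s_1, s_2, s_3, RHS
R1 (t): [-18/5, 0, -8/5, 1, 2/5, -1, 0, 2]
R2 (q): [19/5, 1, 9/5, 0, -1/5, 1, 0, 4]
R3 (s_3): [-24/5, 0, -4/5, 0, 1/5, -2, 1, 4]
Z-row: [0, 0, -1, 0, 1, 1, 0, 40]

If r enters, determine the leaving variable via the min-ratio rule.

q

Column r entries and ratios — t: -8/5 ≤ 0, skip; q: 4/(9/5) = 20/9; s_3: -4/5 ≤ 0, skip.
Smallest ratio is 20/9 in the row of q, so q leaves.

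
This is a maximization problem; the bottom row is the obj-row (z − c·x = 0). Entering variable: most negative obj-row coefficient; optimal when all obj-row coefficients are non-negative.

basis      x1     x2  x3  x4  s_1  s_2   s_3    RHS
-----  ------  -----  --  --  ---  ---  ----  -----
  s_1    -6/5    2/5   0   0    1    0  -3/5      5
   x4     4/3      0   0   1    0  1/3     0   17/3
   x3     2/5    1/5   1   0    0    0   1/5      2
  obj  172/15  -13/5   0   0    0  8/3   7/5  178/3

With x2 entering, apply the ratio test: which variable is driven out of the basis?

x3

Column x2 entries and ratios — s_1: 5/(2/5) = 25/2; x4: 0 ≤ 0, skip; x3: 2/(1/5) = 10.
Smallest ratio is 10 in the row of x3, so x3 leaves.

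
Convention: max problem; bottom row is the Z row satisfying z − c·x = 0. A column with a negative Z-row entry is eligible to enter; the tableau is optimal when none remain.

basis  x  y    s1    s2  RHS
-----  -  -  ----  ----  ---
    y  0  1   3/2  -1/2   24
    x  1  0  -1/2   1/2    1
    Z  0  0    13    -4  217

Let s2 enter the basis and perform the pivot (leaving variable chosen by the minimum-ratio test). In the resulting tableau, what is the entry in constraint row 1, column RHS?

Ratio test on column s2 — row 1: entry -1/2 ≤ 0; row 2: 1/(1/2) = 2. Minimum is 2 at row 2 (x leaves); pivot element 1/2.
Divide row 2 by 1/2; eliminate column s2 from the other rows.
Row 1 update in column RHS: 24 − (-1/2)·2 = 25.

25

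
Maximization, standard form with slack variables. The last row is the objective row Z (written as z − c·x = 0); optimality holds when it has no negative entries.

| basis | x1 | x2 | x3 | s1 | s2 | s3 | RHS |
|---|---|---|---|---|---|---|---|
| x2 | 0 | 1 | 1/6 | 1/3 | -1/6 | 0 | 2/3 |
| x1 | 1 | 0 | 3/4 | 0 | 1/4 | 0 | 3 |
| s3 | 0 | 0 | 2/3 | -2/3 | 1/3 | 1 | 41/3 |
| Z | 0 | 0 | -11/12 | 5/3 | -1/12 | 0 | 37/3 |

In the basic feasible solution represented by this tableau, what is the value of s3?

41/3

s3 is basic (row 3); its value is the RHS of that row, 41/3.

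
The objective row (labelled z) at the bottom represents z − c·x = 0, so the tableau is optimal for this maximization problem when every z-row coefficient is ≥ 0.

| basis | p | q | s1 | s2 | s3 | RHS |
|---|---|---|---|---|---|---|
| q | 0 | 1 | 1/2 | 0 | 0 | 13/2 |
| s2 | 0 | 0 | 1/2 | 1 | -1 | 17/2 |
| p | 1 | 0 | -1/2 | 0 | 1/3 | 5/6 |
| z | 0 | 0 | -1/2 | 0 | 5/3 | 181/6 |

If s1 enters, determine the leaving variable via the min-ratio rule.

Column s1 entries and ratios — q: (13/2)/(1/2) = 13; s2: (17/2)/(1/2) = 17; p: -1/2 ≤ 0, skip.
Smallest ratio is 13 in the row of q, so q leaves.

q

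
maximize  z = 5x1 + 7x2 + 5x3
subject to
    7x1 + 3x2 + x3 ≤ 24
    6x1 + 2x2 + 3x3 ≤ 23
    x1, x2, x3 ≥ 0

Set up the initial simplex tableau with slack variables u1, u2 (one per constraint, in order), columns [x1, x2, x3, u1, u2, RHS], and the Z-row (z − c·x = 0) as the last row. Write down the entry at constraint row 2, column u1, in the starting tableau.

0

Slack u1 belongs to constraint 1; its column is the unit vector e_1, so the entry in row 2 is 0.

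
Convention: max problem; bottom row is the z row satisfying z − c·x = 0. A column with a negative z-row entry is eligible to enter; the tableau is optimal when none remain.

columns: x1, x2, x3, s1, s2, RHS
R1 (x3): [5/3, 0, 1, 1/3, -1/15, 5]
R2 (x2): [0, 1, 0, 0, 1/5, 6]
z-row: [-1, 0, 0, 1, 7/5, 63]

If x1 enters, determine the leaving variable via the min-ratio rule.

Column x1 entries and ratios — x3: 5/(5/3) = 3; x2: 0 ≤ 0, skip.
Smallest ratio is 3 in the row of x3, so x3 leaves.

x3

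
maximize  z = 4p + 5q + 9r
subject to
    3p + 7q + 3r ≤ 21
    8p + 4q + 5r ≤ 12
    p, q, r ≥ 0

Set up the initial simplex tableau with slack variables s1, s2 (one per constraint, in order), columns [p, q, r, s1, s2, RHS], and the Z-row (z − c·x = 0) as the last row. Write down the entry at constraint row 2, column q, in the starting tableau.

4

Constraint 2 has coefficient 4 on q.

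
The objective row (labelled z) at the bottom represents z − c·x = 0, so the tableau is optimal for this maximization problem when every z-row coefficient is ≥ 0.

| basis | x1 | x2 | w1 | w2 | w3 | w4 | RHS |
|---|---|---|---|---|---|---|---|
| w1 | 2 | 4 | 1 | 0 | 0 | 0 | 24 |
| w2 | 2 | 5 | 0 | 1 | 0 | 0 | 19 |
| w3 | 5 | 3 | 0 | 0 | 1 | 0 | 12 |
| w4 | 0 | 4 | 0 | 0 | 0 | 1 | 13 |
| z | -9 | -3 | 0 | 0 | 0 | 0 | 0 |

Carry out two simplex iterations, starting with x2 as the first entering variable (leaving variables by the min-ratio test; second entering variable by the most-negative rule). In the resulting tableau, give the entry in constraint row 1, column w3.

Ratio test on column x2 — row 1: 24/4 = 6; row 2: 19/5 = 19/5; row 3: 12/3 = 4; row 4: 13/4 = 13/4. Minimum is 13/4 at row 4 (w4 leaves); pivot element 4.
Divide row 4 by 4; eliminate column x2 from the other rows.
Second iteration: most negative z-row entry is -9 in column x1, so x1 enters.
Ratio test on column x1 — row 1: 11/2 = 11/2; row 2: (11/4)/2 = 11/8; row 3: (9/4)/5 = 9/20; row 4: entry 0 ≤ 0. Minimum is 9/20 at row 3 (w3 leaves); pivot element 5.
Divide row 3 by 5; eliminate column x1 from the other rows.
After both pivots, the entry at constraint row 1, column w3 is -2/5.

-2/5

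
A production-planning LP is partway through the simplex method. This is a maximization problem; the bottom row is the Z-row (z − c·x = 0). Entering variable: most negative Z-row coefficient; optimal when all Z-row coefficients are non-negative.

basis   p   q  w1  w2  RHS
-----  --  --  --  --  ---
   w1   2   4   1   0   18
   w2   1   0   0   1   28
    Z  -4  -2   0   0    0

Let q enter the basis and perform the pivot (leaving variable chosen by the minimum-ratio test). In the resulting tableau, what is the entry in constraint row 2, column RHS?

Ratio test on column q — row 1: 18/4 = 9/2; row 2: entry 0 ≤ 0. Minimum is 9/2 at row 1 (w1 leaves); pivot element 4.
Divide row 1 by 4; eliminate column q from the other rows.
Row 2 update in column RHS: 28 − 0·(9/2) = 28.

28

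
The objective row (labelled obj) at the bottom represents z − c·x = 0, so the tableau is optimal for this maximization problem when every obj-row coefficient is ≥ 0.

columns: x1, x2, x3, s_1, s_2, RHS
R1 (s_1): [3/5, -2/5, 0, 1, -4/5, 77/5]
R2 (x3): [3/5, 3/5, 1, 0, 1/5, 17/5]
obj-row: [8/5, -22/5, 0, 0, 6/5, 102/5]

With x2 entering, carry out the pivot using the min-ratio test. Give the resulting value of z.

Ratio test on column x2 — row 1: entry -2/5 ≤ 0; row 2: (17/5)/(3/5) = 17/3. Minimum is 17/3 at row 2 (x3 leaves); pivot element 3/5.
Pivot on row 2; the obj-row RHS becomes 102/5 − (-22/5)·(17/3) = 136/3.

136/3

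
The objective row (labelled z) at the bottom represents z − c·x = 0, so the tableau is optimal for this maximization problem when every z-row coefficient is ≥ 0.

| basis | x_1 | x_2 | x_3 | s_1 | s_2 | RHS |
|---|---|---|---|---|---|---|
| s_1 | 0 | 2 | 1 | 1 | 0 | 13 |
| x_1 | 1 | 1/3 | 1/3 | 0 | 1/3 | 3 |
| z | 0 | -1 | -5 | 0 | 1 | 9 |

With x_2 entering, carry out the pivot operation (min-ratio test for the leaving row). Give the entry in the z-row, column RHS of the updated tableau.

Ratio test on column x_2 — row 1: 13/2 = 13/2; row 2: 3/(1/3) = 9. Minimum is 13/2 at row 1 (s_1 leaves); pivot element 2.
Divide row 1 by 2; eliminate column x_2 from the other rows.
z-row update in column RHS: 9 − (-1)·(13/2) = 31/2.

31/2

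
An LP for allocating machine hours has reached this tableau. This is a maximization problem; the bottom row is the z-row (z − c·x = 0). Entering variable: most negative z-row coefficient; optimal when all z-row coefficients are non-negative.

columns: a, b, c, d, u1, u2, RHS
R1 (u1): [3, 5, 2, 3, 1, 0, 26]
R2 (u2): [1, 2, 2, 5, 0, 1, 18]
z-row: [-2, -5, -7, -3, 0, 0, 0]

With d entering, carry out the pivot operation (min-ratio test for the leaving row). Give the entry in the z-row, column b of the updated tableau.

Ratio test on column d — row 1: 26/3 = 26/3; row 2: 18/5 = 18/5. Minimum is 18/5 at row 2 (u2 leaves); pivot element 5.
Divide row 2 by 5; eliminate column d from the other rows.
z-row update in column b: -5 − (-3)·(2/5) = -19/5.

-19/5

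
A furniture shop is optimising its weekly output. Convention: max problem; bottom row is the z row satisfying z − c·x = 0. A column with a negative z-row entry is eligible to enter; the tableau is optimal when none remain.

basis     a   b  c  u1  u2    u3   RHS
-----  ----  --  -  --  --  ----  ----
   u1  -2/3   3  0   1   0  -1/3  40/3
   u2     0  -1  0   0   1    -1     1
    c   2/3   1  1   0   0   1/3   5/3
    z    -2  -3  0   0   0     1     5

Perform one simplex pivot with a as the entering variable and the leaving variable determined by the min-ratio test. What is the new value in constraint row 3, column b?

3/2

Ratio test on column a — row 1: entry -2/3 ≤ 0; row 2: entry 0 ≤ 0; row 3: (5/3)/(2/3) = 5/2. Minimum is 5/2 at row 3 (c leaves); pivot element 2/3.
Divide row 3 by 2/3; eliminate column a from the other rows.
In the new row 3, the b entry is the old entry divided by the pivot: 1/(2/3) = 3/2.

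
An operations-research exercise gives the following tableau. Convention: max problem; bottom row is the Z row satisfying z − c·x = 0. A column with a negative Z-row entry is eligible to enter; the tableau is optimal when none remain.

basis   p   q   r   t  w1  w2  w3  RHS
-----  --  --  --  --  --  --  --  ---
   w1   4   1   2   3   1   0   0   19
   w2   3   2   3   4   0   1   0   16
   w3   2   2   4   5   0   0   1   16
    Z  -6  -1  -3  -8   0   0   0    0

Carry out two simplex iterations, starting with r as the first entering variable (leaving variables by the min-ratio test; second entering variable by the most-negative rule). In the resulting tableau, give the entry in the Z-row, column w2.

3

Ratio test on column r — row 1: 19/2 = 19/2; row 2: 16/3 = 16/3; row 3: 16/4 = 4. Minimum is 4 at row 3 (w3 leaves); pivot element 4.
Divide row 3 by 4; eliminate column r from the other rows.
Second iteration: most negative Z-row entry is -9/2 in column p, so p enters.
Ratio test on column p — row 1: 11/3 = 11/3; row 2: 4/(3/2) = 8/3; row 3: 4/(1/2) = 8. Minimum is 8/3 at row 2 (w2 leaves); pivot element 3/2.
Divide row 2 by 3/2; eliminate column p from the other rows.
After both pivots, the entry at the Z-row, column w2 is 3.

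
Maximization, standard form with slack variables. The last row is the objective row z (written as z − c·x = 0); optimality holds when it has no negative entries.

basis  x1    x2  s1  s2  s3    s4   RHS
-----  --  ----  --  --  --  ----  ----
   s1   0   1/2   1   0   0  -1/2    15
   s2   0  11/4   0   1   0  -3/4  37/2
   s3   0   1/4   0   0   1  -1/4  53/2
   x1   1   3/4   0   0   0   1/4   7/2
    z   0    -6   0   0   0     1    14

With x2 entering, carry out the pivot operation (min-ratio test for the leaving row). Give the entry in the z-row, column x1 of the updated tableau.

8

Ratio test on column x2 — row 1: 15/(1/2) = 30; row 2: (37/2)/(11/4) = 74/11; row 3: (53/2)/(1/4) = 106; row 4: (7/2)/(3/4) = 14/3. Minimum is 14/3 at row 4 (x1 leaves); pivot element 3/4.
Divide row 4 by 3/4; eliminate column x2 from the other rows.
z-row update in column x1: 0 − (-6)·(4/3) = 8.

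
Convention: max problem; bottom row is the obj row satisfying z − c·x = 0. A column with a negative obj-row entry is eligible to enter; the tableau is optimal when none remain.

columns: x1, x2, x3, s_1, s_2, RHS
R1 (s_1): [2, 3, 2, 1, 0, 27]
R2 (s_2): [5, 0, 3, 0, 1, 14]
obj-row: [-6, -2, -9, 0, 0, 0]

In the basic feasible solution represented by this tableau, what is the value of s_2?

s_2 is basic (row 2); its value is the RHS of that row, 14.

14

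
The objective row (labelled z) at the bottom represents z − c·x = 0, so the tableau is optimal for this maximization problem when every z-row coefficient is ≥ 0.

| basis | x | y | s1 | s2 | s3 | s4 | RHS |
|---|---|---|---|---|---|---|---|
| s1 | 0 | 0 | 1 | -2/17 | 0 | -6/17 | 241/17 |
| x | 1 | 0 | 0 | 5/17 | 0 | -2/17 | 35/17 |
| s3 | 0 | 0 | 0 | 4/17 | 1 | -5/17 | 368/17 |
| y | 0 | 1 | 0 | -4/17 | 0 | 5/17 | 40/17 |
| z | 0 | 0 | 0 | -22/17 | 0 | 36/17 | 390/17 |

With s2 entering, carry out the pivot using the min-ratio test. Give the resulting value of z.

Ratio test on column s2 — row 1: entry -2/17 ≤ 0; row 2: (35/17)/(5/17) = 7; row 3: (368/17)/(4/17) = 92; row 4: entry -4/17 ≤ 0. Minimum is 7 at row 2 (x leaves); pivot element 5/17.
Pivot on row 2; the z-row RHS becomes 390/17 − (-22/17)·7 = 32.

32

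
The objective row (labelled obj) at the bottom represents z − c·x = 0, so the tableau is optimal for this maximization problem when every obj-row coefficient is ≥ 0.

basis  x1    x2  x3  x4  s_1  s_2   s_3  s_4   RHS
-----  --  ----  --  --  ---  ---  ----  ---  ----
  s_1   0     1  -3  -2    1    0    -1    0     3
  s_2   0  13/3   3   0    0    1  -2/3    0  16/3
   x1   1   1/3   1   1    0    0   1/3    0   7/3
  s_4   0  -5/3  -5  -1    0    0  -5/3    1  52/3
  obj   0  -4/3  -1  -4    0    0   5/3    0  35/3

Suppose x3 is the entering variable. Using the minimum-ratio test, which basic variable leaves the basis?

s_2

Column x3 entries and ratios — s_1: -3 ≤ 0, skip; s_2: (16/3)/3 = 16/9; x1: (7/3)/1 = 7/3; s_4: -5 ≤ 0, skip.
Smallest ratio is 16/9 in the row of s_2, so s_2 leaves.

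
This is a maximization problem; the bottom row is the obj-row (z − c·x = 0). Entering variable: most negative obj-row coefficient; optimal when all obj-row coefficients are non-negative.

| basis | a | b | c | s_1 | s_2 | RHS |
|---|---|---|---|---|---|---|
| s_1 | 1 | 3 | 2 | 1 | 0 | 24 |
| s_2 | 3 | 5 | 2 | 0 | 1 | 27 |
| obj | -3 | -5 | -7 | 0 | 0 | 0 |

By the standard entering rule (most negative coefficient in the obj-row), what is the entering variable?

Negative obj-row entries: a: -3, b: -5, c: -7.
The most negative is -7 in column c, so c enters.

c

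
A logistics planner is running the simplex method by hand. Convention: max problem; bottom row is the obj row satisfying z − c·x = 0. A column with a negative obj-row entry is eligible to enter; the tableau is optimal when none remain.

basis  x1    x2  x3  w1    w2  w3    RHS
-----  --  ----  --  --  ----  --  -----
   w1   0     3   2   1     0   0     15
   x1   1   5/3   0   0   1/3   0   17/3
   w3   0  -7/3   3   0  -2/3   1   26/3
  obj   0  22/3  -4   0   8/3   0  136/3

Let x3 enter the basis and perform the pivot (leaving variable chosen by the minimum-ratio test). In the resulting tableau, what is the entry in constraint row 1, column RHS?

83/9

Ratio test on column x3 — row 1: 15/2 = 15/2; row 2: entry 0 ≤ 0; row 3: (26/3)/3 = 26/9. Minimum is 26/9 at row 3 (w3 leaves); pivot element 3.
Divide row 3 by 3; eliminate column x3 from the other rows.
Row 1 update in column RHS: 15 − 2·(26/9) = 83/9.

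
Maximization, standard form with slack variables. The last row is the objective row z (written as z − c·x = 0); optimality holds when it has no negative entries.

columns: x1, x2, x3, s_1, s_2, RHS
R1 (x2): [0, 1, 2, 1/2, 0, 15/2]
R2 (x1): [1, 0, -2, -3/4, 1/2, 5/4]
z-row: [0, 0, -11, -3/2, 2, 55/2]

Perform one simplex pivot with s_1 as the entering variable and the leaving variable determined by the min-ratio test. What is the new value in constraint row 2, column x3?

1

Ratio test on column s_1 — row 1: (15/2)/(1/2) = 15; row 2: entry -3/4 ≤ 0. Minimum is 15 at row 1 (x2 leaves); pivot element 1/2.
Divide row 1 by 1/2; eliminate column s_1 from the other rows.
Row 2 update in column x3: -2 − (-3/4)·4 = 1.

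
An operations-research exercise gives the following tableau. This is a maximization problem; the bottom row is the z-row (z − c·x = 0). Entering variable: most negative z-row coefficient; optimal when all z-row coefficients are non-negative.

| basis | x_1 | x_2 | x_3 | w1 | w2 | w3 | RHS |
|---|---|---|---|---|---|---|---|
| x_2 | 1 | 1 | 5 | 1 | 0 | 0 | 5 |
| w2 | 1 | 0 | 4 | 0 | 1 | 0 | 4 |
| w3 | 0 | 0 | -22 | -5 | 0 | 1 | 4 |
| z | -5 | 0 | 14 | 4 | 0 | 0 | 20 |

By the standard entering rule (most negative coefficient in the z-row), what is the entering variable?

Negative z-row entries: x_1: -5.
The most negative is -5 in column x_1, so x_1 enters.

x_1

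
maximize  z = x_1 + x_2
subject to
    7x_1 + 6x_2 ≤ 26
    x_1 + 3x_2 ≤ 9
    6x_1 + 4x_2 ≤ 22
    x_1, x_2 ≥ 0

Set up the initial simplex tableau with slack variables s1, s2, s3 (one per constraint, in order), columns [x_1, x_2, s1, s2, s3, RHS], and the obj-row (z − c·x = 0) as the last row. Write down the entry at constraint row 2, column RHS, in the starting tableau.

9

The RHS of constraint 2 is b_2 = 9.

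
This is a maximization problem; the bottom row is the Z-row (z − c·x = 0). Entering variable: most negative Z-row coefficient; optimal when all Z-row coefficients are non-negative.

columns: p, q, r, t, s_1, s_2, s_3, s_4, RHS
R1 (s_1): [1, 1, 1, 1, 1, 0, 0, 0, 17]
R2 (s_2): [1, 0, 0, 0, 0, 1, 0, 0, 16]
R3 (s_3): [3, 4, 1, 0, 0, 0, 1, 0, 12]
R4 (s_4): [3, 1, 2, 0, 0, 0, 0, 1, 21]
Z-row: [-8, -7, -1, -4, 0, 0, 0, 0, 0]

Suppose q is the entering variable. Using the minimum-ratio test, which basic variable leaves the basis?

Column q entries and ratios — s_1: 17/1 = 17; s_2: 0 ≤ 0, skip; s_3: 12/4 = 3; s_4: 21/1 = 21.
Smallest ratio is 3 in the row of s_3, so s_3 leaves.

s_3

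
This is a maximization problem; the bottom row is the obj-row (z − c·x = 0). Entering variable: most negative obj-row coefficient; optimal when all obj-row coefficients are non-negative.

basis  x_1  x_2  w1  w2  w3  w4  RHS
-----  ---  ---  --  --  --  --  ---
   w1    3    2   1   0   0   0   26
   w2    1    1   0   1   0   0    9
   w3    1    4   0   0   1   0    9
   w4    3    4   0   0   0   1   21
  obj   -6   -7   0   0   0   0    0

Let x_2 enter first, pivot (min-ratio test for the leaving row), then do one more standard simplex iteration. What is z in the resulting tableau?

165/4

Ratio test on column x_2 — row 1: 26/2 = 13; row 2: 9/1 = 9; row 3: 9/4 = 9/4; row 4: 21/4 = 21/4. Minimum is 9/4 at row 3 (w3 leaves); pivot element 4.
Pivot on row 3; the obj-row RHS becomes 0 − (-7)·(9/4) = 63/4.
Next entering variable (most negative obj-row entry -17/4): x_1.
Ratio test on column x_1 — row 1: (43/2)/(5/2) = 43/5; row 2: (27/4)/(3/4) = 9; row 3: (9/4)/(1/4) = 9; row 4: 12/2 = 6. Minimum is 6 at row 4 (w4 leaves); pivot element 2.
After the second pivot the obj-row RHS is 63/4 − (-17/4)·6 = 165/4.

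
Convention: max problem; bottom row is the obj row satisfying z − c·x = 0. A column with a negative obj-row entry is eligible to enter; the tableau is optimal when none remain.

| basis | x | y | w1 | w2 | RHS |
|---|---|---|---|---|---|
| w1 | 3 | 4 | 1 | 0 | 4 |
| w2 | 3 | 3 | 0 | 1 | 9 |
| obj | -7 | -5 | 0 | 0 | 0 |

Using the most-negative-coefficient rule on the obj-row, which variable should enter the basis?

x

Negative obj-row entries: x: -7, y: -5.
The most negative is -7 in column x, so x enters.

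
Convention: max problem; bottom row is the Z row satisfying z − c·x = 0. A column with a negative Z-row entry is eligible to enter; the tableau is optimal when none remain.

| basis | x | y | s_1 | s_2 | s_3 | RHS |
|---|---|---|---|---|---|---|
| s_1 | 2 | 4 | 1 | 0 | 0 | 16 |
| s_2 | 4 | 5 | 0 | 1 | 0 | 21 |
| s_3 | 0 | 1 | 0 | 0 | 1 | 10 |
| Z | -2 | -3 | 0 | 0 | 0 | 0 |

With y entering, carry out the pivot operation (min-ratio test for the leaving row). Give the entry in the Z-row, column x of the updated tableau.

-1/2

Ratio test on column y — row 1: 16/4 = 4; row 2: 21/5 = 21/5; row 3: 10/1 = 10. Minimum is 4 at row 1 (s_1 leaves); pivot element 4.
Divide row 1 by 4; eliminate column y from the other rows.
Z-row update in column x: -2 − (-3)·(1/2) = -1/2.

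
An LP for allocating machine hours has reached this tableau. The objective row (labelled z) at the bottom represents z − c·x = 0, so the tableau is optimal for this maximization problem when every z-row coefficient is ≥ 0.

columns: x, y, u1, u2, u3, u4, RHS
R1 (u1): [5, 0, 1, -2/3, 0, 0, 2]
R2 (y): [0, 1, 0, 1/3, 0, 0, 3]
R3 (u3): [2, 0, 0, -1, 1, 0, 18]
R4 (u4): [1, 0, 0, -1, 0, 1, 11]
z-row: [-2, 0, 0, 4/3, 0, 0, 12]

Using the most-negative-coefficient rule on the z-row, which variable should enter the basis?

x

Negative z-row entries: x: -2.
The most negative is -2 in column x, so x enters.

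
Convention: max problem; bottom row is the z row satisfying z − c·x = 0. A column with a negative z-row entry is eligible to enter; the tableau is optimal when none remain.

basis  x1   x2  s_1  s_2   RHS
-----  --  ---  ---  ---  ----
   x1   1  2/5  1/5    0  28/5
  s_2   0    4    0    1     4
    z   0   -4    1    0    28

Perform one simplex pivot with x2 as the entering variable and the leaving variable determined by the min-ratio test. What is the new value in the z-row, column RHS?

Ratio test on column x2 — row 1: (28/5)/(2/5) = 14; row 2: 4/4 = 1. Minimum is 1 at row 2 (s_2 leaves); pivot element 4.
Divide row 2 by 4; eliminate column x2 from the other rows.
z-row update in column RHS: 28 − (-4)·1 = 32.

32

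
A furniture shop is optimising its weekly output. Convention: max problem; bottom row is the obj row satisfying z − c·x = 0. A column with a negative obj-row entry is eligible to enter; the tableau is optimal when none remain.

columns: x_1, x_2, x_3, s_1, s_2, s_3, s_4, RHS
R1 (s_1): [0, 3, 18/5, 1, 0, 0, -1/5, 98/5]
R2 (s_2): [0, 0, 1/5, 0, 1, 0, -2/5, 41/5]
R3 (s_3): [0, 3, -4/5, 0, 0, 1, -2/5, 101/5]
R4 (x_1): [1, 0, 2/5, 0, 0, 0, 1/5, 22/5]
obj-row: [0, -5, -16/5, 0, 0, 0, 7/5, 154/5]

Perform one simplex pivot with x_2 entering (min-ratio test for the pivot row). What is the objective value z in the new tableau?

952/15

Ratio test on column x_2 — row 1: (98/5)/3 = 98/15; row 2: entry 0 ≤ 0; row 3: (101/5)/3 = 101/15; row 4: entry 0 ≤ 0. Minimum is 98/15 at row 1 (s_1 leaves); pivot element 3.
Pivot on row 1; the obj-row RHS becomes 154/5 − (-5)·(98/15) = 952/15.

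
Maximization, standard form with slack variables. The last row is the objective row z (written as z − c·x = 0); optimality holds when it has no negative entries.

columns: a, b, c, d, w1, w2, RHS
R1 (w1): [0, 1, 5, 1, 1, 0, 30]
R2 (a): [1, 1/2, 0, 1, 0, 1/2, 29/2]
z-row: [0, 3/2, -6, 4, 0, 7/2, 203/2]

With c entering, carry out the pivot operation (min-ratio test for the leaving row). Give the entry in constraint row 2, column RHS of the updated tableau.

Ratio test on column c — row 1: 30/5 = 6; row 2: entry 0 ≤ 0. Minimum is 6 at row 1 (w1 leaves); pivot element 5.
Divide row 1 by 5; eliminate column c from the other rows.
Row 2 update in column RHS: 29/2 − 0·6 = 29/2.

29/2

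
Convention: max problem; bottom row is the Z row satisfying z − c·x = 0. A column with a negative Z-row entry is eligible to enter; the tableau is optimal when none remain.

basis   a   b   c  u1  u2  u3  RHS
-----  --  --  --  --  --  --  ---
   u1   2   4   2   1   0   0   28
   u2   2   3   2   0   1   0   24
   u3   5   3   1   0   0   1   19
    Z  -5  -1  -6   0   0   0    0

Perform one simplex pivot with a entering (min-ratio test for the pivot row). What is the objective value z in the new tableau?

19

Ratio test on column a — row 1: 28/2 = 14; row 2: 24/2 = 12; row 3: 19/5 = 19/5. Minimum is 19/5 at row 3 (u3 leaves); pivot element 5.
Pivot on row 3; the Z-row RHS becomes 0 − (-5)·(19/5) = 19.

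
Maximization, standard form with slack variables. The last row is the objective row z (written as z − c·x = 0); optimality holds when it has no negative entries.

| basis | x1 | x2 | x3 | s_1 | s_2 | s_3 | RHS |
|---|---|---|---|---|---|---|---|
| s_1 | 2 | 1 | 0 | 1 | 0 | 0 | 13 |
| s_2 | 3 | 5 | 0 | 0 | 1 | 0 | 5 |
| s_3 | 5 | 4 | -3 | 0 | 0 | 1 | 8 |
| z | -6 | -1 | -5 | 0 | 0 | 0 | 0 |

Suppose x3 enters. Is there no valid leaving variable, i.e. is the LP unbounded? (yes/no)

Every constraint-row entry in column x3 is ≤ 0, so increasing x3 is unbounded.

yes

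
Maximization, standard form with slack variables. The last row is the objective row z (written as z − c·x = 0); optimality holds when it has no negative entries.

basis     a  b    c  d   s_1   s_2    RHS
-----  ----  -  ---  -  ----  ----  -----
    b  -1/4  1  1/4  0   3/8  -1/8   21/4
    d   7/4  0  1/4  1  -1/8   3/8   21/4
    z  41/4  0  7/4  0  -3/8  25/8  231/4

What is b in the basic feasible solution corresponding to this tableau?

b is basic (row 1); its value is the RHS of that row, 21/4.

21/4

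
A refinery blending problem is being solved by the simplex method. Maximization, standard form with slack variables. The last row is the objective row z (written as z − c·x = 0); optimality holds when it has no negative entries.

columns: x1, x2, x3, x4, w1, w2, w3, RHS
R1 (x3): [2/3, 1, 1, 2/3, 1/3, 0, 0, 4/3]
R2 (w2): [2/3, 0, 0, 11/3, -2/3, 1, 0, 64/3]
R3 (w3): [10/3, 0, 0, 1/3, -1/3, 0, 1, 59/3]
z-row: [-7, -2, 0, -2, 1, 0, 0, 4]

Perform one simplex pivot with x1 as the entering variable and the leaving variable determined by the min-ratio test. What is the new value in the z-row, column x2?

Ratio test on column x1 — row 1: (4/3)/(2/3) = 2; row 2: (64/3)/(2/3) = 32; row 3: (59/3)/(10/3) = 59/10. Minimum is 2 at row 1 (x3 leaves); pivot element 2/3.
Divide row 1 by 2/3; eliminate column x1 from the other rows.
z-row update in column x2: -2 − (-7)·(3/2) = 17/2.

17/2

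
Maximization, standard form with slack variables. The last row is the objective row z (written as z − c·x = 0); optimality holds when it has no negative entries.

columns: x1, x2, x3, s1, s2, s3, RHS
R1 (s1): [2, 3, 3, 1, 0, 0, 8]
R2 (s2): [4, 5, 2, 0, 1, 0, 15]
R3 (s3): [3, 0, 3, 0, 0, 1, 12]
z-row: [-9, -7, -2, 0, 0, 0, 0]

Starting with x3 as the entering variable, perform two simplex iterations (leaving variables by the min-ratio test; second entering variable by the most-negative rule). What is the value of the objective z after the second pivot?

265/8

Ratio test on column x3 — row 1: 8/3 = 8/3; row 2: 15/2 = 15/2; row 3: 12/3 = 4. Minimum is 8/3 at row 1 (s1 leaves); pivot element 3.
Pivot on row 1; the z-row RHS becomes 0 − (-2)·(8/3) = 16/3.
Next entering variable (most negative z-row entry -23/3): x1.
Ratio test on column x1 — row 1: (8/3)/(2/3) = 4; row 2: (29/3)/(8/3) = 29/8; row 3: 4/1 = 4. Minimum is 29/8 at row 2 (s2 leaves); pivot element 8/3.
After the second pivot the z-row RHS is 16/3 − (-23/3)·(29/8) = 265/8.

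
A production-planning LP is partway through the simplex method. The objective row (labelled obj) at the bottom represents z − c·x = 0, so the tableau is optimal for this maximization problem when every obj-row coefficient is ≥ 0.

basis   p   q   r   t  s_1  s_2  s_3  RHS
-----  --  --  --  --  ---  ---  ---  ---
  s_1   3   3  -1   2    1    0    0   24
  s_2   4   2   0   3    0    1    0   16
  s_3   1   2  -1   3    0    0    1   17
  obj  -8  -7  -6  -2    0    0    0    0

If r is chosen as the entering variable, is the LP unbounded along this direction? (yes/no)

yes

Every constraint-row entry in column r is ≤ 0, so increasing r is unbounded.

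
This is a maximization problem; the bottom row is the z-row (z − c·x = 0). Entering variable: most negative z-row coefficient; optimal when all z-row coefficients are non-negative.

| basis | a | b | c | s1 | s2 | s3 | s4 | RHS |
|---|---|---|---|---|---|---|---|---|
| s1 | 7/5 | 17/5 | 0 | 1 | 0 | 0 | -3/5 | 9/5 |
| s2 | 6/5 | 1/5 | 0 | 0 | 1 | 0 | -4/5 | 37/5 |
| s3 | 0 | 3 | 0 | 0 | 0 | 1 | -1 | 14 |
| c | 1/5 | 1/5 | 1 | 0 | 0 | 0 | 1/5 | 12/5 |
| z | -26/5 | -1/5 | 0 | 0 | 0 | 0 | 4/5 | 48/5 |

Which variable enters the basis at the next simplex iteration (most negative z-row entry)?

Negative z-row entries: a: -26/5, b: -1/5.
The most negative is -26/5 in column a, so a enters.

a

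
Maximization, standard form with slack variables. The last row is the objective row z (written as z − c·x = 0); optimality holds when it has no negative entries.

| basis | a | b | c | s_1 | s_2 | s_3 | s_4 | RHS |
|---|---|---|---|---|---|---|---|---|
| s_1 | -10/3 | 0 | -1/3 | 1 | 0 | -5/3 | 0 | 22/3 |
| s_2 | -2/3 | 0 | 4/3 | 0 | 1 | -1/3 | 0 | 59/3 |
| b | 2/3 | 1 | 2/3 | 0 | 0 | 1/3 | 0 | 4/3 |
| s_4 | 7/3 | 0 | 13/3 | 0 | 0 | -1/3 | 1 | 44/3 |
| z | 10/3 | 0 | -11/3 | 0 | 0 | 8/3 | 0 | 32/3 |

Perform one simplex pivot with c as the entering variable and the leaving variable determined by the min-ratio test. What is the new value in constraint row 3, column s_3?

1/2

Ratio test on column c — row 1: entry -1/3 ≤ 0; row 2: (59/3)/(4/3) = 59/4; row 3: (4/3)/(2/3) = 2; row 4: (44/3)/(13/3) = 44/13. Minimum is 2 at row 3 (b leaves); pivot element 2/3.
Divide row 3 by 2/3; eliminate column c from the other rows.
In the new row 3, the s_3 entry is the old entry divided by the pivot: (1/3)/(2/3) = 1/2.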